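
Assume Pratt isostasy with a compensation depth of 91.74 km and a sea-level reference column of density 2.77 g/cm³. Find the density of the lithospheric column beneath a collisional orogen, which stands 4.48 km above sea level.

2.64 g/cm³

Pratt balance: ρ_ref D = ρ (D + h).
ρ = ρ_ref D/(D + h) = 2.77 × 91.74 km/(91.74 km + 4.48 km) = 2.64 g/cm³.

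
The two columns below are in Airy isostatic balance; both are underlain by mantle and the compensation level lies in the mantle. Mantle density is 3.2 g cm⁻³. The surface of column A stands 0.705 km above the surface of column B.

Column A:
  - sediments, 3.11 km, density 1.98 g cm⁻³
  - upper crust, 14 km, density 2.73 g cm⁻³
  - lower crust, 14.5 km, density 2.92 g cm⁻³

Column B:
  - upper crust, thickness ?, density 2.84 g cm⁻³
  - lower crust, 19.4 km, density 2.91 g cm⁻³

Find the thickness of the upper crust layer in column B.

18.2 km

Take the compensation level at the base of the deeper column (depth z_c below the surface of column A) and equate Σ ρ_i t_i down to z_c; mantle fills any gap and the z_c terms cancel.
Column A: 3.11×1.98 + 14×2.73 + 14.5×2.92 + (z_c − 31.61)×3.2
Column B: 0.705×0 + x×2.84 + 19.4×2.91 + (z_c − 0.705 − 19.4 − x)×3.2
The z_c×3.2 term appears on both sides and cancels. Collect the known terms of each column as K = Σ(ρt)_known − 3.2 × (depth of known layers): K_A = 86.7178 − 3.2×31.61 = −14.4342; K_B = 56.454 − 3.2×(0.705 + 19.4) = −7.882.
Balance: K_A = K_B − x×(3.2 − 2.84), so x = (K_B − K_A)/(3.2 − 2.84) = 6.5522/0.36 = 18.2 km.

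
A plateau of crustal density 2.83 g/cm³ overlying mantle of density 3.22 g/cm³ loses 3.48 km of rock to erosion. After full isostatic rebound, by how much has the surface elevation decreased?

Rebound u = e ρ_c/ρ_m = 3.48 km × 2.83/3.22 = 3.059 km.
Net surface drop = e − u = 3.48 km − 3.059 km = e (ρ_m − ρ_c)/ρ_m = 0.421 km.

0.421 km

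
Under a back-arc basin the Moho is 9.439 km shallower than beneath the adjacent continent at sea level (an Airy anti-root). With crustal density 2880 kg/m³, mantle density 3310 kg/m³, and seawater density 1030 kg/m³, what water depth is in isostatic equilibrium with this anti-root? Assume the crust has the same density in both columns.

Replacing a thickness d of crust by seawater at the top must be balanced by replacing crust with mantle at the base: d (ρ_c − ρ_w) = a (ρ_m − ρ_c).
d = a (ρ_m − ρ_c)/(ρ_c − ρ_w) = 9.439 km × 430/1850 = 2.19 km.

2.19 km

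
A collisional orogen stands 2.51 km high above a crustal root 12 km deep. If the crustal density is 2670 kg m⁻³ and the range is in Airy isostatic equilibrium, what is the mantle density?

3230 kg m⁻³

Airy balance: ρ_c h = (ρ_m − ρ_c) r → ρ_m = ρ_c (1 + h/r).
ρ_m = 2670 × (1 + 2.51 km/12 km) = 3230 kg m⁻³.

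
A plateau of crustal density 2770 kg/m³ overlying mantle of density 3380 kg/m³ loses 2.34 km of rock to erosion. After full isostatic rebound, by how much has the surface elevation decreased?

0.422 km

Rebound u = e ρ_c/ρ_m = 2.34 km × 2770/3380 = 1.918 km.
Net surface drop = e − u = 2.34 km − 1.918 km = e (ρ_m − ρ_c)/ρ_m = 0.422 km.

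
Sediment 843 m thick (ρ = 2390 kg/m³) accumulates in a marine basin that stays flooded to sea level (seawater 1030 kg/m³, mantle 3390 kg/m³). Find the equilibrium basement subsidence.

486 m

Submarine loading: the sediment displaces seawater, and the subsidence is in turn flooded, so s (ρ_m − ρ_w) = t (ρ_sed − ρ_w).
s = 843 m × (2390 − 1030) / (3390 − 1030) = 486 m.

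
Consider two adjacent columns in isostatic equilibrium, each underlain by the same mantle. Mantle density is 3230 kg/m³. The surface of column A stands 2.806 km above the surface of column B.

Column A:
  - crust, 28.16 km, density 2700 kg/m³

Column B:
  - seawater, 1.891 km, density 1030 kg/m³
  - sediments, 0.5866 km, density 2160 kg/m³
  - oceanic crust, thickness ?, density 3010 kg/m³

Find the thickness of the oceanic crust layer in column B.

4.88 km

Take the compensation level at the base of the deeper column (depth z_c below the surface of column A) and equate Σ ρ_i t_i down to z_c; mantle fills any gap and the z_c terms cancel.
Column A: 28.16×2700 + (z_c − 28.16)×3230
Column B: 2.806×0 + 1.891×1030 + 0.5866×2160 + x×3010 + (z_c − 2.806 − 2.4776 − x)×3230
The z_c×3230 term appears on both sides and cancels. Collect the known terms of each column as K = Σ(ρt)_known − 3230 × (depth of known layers): K_A = 76032 − 3230×28.16 = −14924.8; K_B = 3214.786 − 3230×(2.806 + 2.4776) = −13851.242.
Balance: K_A = K_B − x×(3230 − 3010), so x = (K_B − K_A)/(3230 − 3010) = 1073.56/220 = 4.88 km.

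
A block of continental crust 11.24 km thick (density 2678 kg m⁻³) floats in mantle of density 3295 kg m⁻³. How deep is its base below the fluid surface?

9.14 km

Draft d = t ρ_obj/ρ_fluid = 11.24 km × 2678/3295 = 9.14 km.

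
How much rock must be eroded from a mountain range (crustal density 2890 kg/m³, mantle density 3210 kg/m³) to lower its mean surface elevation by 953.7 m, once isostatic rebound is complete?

Net drop Δ = e − u = e − e ρ_c/ρ_m = e (ρ_m − ρ_c)/ρ_m.
e = Δ ρ_m/(ρ_m − ρ_c) = 953.7 m × 3210/320 = 9570 m.

9570 m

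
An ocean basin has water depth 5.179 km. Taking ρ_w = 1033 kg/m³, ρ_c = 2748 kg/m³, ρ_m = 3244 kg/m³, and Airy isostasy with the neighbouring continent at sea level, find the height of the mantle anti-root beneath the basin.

For local isostatic compensation: replacing crust with seawater at the top is compensated by replacing crust with mantle at the base: d (ρ_c − ρ_w) = a (ρ_m − ρ_c).
a = d (ρ_c − ρ_w)/(ρ_m − ρ_c) = 5.179 km × 1715/496 = 17.9 km.

17.9 km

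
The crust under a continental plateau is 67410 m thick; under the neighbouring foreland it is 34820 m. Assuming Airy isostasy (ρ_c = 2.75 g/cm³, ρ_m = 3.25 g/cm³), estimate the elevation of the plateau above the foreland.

5010 m

Excess crust Δ = 67410 m − 34820 m = 32590 m, split between elevation h and root r with h + r = Δ.
Airy balance ρ_c h = (ρ_m − ρ_c) r gives r = h ρ_c/(ρ_m − ρ_c), so h (1 + ρ_c/(ρ_m − ρ_c)) = Δ, i.e. h = Δ (ρ_m − ρ_c)/ρ_m.
h = 32590 m × 0.5/3.25 = 5010 m.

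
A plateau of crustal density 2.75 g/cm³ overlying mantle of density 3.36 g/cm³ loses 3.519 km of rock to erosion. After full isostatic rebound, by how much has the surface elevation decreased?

Rebound u = e ρ_c/ρ_m = 3.519 km × 2.75/3.36 = 2.88 km.
Net surface drop = e − u = 3.519 km − 2.88 km = e (ρ_m − ρ_c)/ρ_m = 0.639 km.

0.639 km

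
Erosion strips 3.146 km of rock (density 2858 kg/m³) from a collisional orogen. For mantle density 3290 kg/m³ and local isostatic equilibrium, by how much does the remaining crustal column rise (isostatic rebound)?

2.73 km

Unloading: uplift u = e ρ_c/ρ_m = 3.146 km × 2858/3290 = 2.73 km.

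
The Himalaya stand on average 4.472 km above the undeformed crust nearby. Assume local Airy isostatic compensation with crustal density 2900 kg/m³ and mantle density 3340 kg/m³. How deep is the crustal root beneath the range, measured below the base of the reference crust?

29.5 km

In Airy isostatic equilibrium: the weight of the topography is balanced by the buoyancy of the root, ρ_c h = (ρ_m − ρ_c) r.
r = h · ρ_c / (ρ_m − ρ_c) = 4.472 km × 2900 / (3340 − 2900) = 29.5 km.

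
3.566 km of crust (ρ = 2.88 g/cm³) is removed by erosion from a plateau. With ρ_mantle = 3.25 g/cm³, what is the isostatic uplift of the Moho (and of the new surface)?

3.16 km

Unloading: uplift u = e ρ_c/ρ_m = 3.566 km × 2.88/3.25 = 3.16 km.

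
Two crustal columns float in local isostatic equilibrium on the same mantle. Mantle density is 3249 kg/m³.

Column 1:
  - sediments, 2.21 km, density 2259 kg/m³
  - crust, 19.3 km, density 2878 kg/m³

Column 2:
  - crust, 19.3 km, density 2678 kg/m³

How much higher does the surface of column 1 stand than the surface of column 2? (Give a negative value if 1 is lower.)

−0.515 km

For any compensation level in the mantle, the mantle terms cancel and isostasy reduces to e = (Σt_1 − Σt_2) − (Σ(ρt)_1 − Σ(ρt)_2) / ρ_m.
Σt_1 = 21.51 km; Σt_2 = 19.3 km; Σ(ρt)_1 = 60537.79; Σ(ρt)_2 = 51685.4 (in km·kg/m³).
e = (21.51 − 19.3) − (60537.79 − 51685.4) / 3249 = −0.515 km.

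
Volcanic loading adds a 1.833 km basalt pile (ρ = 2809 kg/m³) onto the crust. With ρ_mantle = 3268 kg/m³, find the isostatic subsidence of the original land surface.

1.58 km

Subaerial loading: s = t ρ_load / ρ_m.
s = 1.833 km × 2809/3268 = 1.58 km.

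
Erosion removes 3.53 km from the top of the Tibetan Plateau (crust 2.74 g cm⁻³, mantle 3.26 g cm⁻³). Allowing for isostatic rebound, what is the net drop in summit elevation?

Rebound u = e ρ_c/ρ_m = 3.53 km × 2.74/3.26 = 2.967 km.
Net surface drop = e − u = 3.53 km − 2.967 km = e (ρ_m − ρ_c)/ρ_m = 0.563 km.

0.563 km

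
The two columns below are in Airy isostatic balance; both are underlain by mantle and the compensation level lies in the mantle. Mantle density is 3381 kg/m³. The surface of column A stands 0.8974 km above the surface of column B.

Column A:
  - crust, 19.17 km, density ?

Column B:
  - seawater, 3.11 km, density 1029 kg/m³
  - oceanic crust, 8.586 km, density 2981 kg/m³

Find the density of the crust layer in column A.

2660 kg/m³

Take the compensation level at the base of the deeper column (depth z_c below the surface of column A) and equate Σ ρ_i t_i down to z_c; mantle fills any gap and the z_c terms cancel.
Column A: 19.17×ρ + (z_c − 19.17)×3381
Column B: 0.8974×0 + 3.11×1029 + 8.586×2981 + (z_c − 0.8974 − 11.696)×3381
The z_c×3381 term appears on both sides and cancels. Collect the known terms of each column as K = Σ(ρt)_known − 3381 × (depth of known layers): K_A = 0 − 3381×19.17 = −64813.77; K_B = 28795.056 − 3381×(0.8974 + 11.696) = −13783.2294.
Balance: K_A + 19.17×ρ = K_B, so ρ = (K_B − K_A)/19.17 = 51030.5/19.17 = 2660 kg/m³.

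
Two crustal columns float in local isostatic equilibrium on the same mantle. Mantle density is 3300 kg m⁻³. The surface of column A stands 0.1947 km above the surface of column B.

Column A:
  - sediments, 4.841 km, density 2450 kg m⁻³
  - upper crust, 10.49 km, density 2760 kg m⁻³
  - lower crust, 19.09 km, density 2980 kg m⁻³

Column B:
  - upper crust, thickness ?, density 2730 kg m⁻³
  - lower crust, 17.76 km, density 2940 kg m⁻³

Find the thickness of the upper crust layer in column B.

Take the compensation level at the base of the deeper column (depth z_c below the surface of column A) and equate Σ ρ_i t_i down to z_c; mantle fills any gap and the z_c terms cancel.
Column A: 4.841×2450 + 10.49×2760 + 19.09×2980 + (z_c − 34.421)×3300
Column B: 0.1947×0 + x×2730 + 17.76×2940 + (z_c − 0.1947 − 17.76 − x)×3300
The z_c×3300 term appears on both sides and cancels. Collect the known terms of each column as K = Σ(ρt)_known − 3300 × (depth of known layers): K_A = 97701.05 − 3300×34.421 = −15888.25; K_B = 52214.4 − 3300×(0.1947 + 17.76) = −7036.11.
Balance: K_A = K_B − x×(3300 − 2730), so x = (K_B − K_A)/(3300 − 2730) = 8852.14/570 = 15.5 km.

15.5 km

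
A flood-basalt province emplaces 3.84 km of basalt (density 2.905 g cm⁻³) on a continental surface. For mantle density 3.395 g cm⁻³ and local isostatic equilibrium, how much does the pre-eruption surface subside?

3.29 km

Subaerial loading: s = t ρ_load / ρ_m.
s = 3.84 km × 2.905/3.395 = 3.29 km.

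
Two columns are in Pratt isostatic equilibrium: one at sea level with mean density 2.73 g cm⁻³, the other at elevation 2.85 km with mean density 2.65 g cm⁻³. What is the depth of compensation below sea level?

ρ_ref D = ρ (D + h) → D (ρ_ref − ρ) = ρ h.
D = ρ h/(ρ_ref − ρ) = 2.65 × 2.85 km/(2.73 − 2.65) = 94.4 km.

94.4 km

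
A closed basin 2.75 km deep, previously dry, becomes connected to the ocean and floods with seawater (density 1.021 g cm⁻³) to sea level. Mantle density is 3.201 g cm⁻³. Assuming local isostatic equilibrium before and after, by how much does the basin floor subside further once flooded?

1.29 km

After flooding the water column is d + s deep. Its weight must equal the weight of mantle displaced by the extra subsidence s: (d + s) ρ_w = s ρ_m.
s = d ρ_w / (ρ_m − ρ_w) = 2.75 km × 1.021/(3.201 − 1.021) = 1.29 km.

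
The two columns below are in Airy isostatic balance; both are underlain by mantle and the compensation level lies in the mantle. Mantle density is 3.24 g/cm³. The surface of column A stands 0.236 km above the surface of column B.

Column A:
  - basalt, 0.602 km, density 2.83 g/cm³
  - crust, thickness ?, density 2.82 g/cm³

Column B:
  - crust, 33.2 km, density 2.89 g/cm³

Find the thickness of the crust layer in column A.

Take the compensation level at the base of the deeper column (depth z_c below the surface of column A) and equate Σ ρ_i t_i down to z_c; mantle fills any gap and the z_c terms cancel.
Column A: 0.602×2.83 + x×2.82 + (z_c − 0.602 − x)×3.24
Column B: 0.236×0 + 33.2×2.89 + (z_c − 0.236 − 33.2)×3.24
The z_c×3.24 term appears on both sides and cancels. Collect the known terms of each column as K = Σ(ρt)_known − 3.24 × (depth of known layers): K_A = 1.70366 − 3.24×0.602 = −0.24682; K_B = 95.948 − 3.24×(0.236 + 33.2) = −12.38464.
Balance: K_A − x×(3.24 − 2.82) = K_B, so x = (K_A − K_B)/(3.24 − 2.82) = 12.1378/0.42 = 28.9 km.

28.9 km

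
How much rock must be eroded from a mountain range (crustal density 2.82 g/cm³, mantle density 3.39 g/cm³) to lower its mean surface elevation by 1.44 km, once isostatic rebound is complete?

8.56 km

Net drop Δ = e − u = e − e ρ_c/ρ_m = e (ρ_m − ρ_c)/ρ_m.
e = Δ ρ_m/(ρ_m − ρ_c) = 1.44 km × 3.39/0.57 = 8.56 km.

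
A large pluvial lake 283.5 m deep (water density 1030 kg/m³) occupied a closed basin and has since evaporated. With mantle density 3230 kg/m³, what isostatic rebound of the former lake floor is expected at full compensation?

90.4 m

u = d ρ_w/ρ_m = 283.5 m × 1030/3230 = 90.4 m.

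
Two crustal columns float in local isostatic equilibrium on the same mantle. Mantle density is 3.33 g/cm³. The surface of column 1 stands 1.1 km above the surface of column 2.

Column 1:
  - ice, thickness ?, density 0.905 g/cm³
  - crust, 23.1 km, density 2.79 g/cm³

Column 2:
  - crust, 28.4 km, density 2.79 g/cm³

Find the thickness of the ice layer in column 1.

Take the compensation level at the base of the deeper column (depth z_c below the surface of column 1) and equate Σ ρ_i t_i down to z_c; mantle fills any gap and the z_c terms cancel.
Column 1: x×0.905 + 23.1×2.79 + (z_c − 23.1 − x)×3.33
Column 2: 1.1×0 + 28.4×2.79 + (z_c − 1.1 − 28.4)×3.33
The z_c×3.33 term appears on both sides and cancels. Collect the known terms of each column as K = Σ(ρt)_known − 3.33 × (depth of known layers): K_1 = 64.449 − 3.33×23.1 = −12.474; K_2 = 79.236 − 3.33×(1.1 + 28.4) = −18.999.
Balance: K_1 − x×(3.33 − 0.905) = K_2, so x = (K_1 − K_2)/(3.33 − 0.905) = 6.525/2.425 = 2.69 km.

2.69 km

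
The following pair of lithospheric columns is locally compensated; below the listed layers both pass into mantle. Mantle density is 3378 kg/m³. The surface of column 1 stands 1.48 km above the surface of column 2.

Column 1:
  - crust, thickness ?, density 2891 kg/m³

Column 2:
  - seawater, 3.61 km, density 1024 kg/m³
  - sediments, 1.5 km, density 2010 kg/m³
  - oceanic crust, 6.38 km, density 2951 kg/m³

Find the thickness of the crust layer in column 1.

37.5 km

Take the compensation level at the base of the deeper column (depth z_c below the surface of column 1) and equate Σ ρ_i t_i down to z_c; mantle fills any gap and the z_c terms cancel.
Column 1: x×2891 + (z_c − 0 − x)×3378
Column 2: 1.48×0 + 3.61×1024 + 1.5×2010 + 6.38×2951 + (z_c − 1.48 − 11.49)×3378
The z_c×3378 term appears on both sides and cancels. Collect the known terms of each column as K = Σ(ρt)_known − 3378 × (depth of known layers): K_1 = 0 − 3378×0 = 0; K_2 = 25539.02 − 3378×(1.48 + 11.49) = −18273.64.
Balance: K_1 − x×(3378 − 2891) = K_2, so x = (K_1 − K_2)/(3378 − 2891) = 18273.6/487 = 37.5 km.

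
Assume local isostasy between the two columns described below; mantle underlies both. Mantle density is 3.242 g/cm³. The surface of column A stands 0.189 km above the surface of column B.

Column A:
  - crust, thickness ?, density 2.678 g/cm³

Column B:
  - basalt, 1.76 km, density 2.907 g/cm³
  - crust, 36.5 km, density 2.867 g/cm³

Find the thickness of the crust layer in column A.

Take the compensation level at the base of the deeper column (depth z_c below the surface of column A) and equate Σ ρ_i t_i down to z_c; mantle fills any gap and the z_c terms cancel.
Column A: x×2.678 + (z_c − 0 − x)×3.242
Column B: 0.189×0 + 1.76×2.907 + 36.5×2.867 + (z_c − 0.189 − 38.26)×3.242
The z_c×3.242 term appears on both sides and cancels. Collect the known terms of each column as K = Σ(ρt)_known − 3.242 × (depth of known layers): K_A = 0 − 3.242×0 = 0; K_B = 109.76182 − 3.242×(0.189 + 38.26) = −14.889838.
Balance: K_A − x×(3.242 − 2.678) = K_B, so x = (K_A − K_B)/(3.242 − 2.678) = 14.8898/0.564 = 26.4 km.

26.4 km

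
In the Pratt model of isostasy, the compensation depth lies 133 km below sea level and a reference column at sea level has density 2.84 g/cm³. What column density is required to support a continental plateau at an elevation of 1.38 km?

Pratt balance: ρ_ref D = ρ (D + h).
ρ = ρ_ref D/(D + h) = 2.84 × 133 km/(133 km + 1.38 km) = 2.81 g/cm³.

2.81 g/cm³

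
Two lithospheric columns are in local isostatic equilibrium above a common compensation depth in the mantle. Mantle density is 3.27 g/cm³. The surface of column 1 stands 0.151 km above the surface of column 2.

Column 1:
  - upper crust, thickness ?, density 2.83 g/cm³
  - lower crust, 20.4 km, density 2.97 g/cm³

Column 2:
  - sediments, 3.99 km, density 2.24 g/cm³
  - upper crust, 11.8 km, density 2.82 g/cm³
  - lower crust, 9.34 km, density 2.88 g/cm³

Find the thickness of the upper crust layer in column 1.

Take the compensation level at the base of the deeper column (depth z_c below the surface of column 1) and equate Σ ρ_i t_i down to z_c; mantle fills any gap and the z_c terms cancel.
Column 1: x×2.83 + 20.4×2.97 + (z_c − 20.4 − x)×3.27
Column 2: 0.151×0 + 3.99×2.24 + 11.8×2.82 + 9.34×2.88 + (z_c − 0.151 − 25.13)×3.27
The z_c×3.27 term appears on both sides and cancels. Collect the known terms of each column as K = Σ(ρt)_known − 3.27 × (depth of known layers): K_1 = 60.588 − 3.27×20.4 = −6.12; K_2 = 69.1128 − 3.27×(0.151 + 25.13) = −13.55607.
Balance: K_1 − x×(3.27 − 2.83) = K_2, so x = (K_1 − K_2)/(3.27 − 2.83) = 7.43607/0.44 = 16.9 km.

16.9 km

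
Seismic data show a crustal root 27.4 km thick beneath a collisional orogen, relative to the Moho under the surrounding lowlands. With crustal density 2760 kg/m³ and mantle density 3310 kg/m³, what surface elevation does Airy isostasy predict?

5.46 km

For local isostatic compensation: ρ_c h = (ρ_m − ρ_c) r.
h = r (ρ_m − ρ_c) / ρ_c = 27.4 km × (3310 − 2760) / 2760 = 5.46 km.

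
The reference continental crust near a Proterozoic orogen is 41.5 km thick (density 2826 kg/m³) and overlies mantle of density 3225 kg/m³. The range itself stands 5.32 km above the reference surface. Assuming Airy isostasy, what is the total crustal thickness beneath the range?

Root depth r = h ρ_c / (ρ_m − ρ_c) = 5.32 km × 2826 / 399 = 37.68 km.
Total thickness = T + h + r = 41.5 km + 5.32 km + 37.68 km = 84.5 km.

84.5 km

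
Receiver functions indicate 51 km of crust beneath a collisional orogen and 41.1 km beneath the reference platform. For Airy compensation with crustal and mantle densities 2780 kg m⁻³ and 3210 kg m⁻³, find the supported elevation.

1.33 km

Excess crust Δ = 51 km − 41.1 km = 9.9 km, split between elevation h and root r with h + r = Δ.
Airy balance ρ_c h = (ρ_m − ρ_c) r gives r = h ρ_c/(ρ_m − ρ_c), so h (1 + ρ_c/(ρ_m − ρ_c)) = Δ, i.e. h = Δ (ρ_m − ρ_c)/ρ_m.
h = 9.9 km × 430/3210 = 1.33 km.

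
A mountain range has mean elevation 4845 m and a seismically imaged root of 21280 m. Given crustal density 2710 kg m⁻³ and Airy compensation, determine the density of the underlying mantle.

3330 kg m⁻³

Airy balance: ρ_c h = (ρ_m − ρ_c) r → ρ_m = ρ_c (1 + h/r).
ρ_m = 2710 × (1 + 4845 m/21280 m) = 3330 kg m⁻³.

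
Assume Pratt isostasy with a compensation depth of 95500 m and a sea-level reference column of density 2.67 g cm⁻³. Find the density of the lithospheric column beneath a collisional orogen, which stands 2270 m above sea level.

2.61 g cm⁻³

Pratt balance: ρ_ref D = ρ (D + h).
ρ = ρ_ref D/(D + h) = 2.67 × 95500 m/(95500 m + 2270 m) = 2.61 g cm⁻³.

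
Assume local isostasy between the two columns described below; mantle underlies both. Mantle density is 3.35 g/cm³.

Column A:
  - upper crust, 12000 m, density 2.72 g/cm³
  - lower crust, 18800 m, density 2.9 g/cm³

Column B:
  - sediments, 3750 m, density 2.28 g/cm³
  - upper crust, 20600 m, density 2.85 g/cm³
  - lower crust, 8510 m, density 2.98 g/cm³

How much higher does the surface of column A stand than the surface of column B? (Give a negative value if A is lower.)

For any compensation level in the mantle, the mantle terms cancel and isostasy reduces to e = (Σt_A − Σt_B) − (Σ(ρt)_A − Σ(ρt)_B) / ρ_m.
Σt_A = 30800 m; Σt_B = 32860 m; Σ(ρt)_A = 87160; Σ(ρt)_B = 92619.8 (in m·g/cm³).
e = (30800 − 32860) − (87160 − 92619.8) / 3.35 = −430 m.

−430 m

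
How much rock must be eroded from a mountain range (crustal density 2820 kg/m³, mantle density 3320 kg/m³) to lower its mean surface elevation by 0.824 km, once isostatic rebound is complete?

5.47 km

Net drop Δ = e − u = e − e ρ_c/ρ_m = e (ρ_m − ρ_c)/ρ_m.
e = Δ ρ_m/(ρ_m − ρ_c) = 0.824 km × 3320/500 = 5.47 km.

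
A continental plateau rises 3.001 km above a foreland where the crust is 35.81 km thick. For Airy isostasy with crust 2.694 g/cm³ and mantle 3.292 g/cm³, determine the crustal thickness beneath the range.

Root depth r = h ρ_c / (ρ_m − ρ_c) = 3.001 km × 2.694 / 0.598 = 13.52 km.
Total thickness = T + h + r = 35.81 km + 3.001 km + 13.52 km = 52.3 km.

52.3 km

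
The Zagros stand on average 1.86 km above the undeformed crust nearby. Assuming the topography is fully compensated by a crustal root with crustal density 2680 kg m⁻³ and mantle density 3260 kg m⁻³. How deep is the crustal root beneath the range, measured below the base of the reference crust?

8.59 km

For local isostatic compensation: the weight of the topography is balanced by the buoyancy of the root, ρ_c h = (ρ_m − ρ_c) r.
r = h · ρ_c / (ρ_m − ρ_c) = 1.86 km × 2680 / (3260 − 2680) = 8.59 km.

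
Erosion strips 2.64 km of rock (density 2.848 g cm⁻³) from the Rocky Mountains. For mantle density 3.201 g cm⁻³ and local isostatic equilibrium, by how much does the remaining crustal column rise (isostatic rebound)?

Unloading: uplift u = e ρ_c/ρ_m = 2.64 km × 2.848/3.201 = 2.35 km.

2.35 km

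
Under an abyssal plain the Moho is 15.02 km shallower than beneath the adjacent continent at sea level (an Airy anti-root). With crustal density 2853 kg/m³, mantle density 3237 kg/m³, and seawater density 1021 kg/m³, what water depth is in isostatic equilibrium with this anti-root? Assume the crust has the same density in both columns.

Replacing a thickness d of crust by seawater at the top must be balanced by replacing crust with mantle at the base: d (ρ_c − ρ_w) = a (ρ_m − ρ_c).
d = a (ρ_m − ρ_c)/(ρ_c − ρ_w) = 15.02 km × 384/1832 = 3.15 km.

3.15 km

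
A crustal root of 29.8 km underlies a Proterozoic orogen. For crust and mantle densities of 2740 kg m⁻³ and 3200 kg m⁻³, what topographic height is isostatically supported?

By Archimedes' principle applied to the lithosphere: ρ_c h = (ρ_m − ρ_c) r.
h = r (ρ_m − ρ_c) / ρ_c = 29.8 km × (3200 − 2740) / 2740 = 5 km.

5 km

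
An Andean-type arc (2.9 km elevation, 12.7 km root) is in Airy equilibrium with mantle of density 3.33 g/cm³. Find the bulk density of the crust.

ρ_c h = (ρ_m − ρ_c) r → ρ_c (h + r) = ρ_m r → ρ_c = ρ_m r / (h + r).
ρ_c = 3.33 × 12.7 km / (2.9 km + 12.7 km) = 2.71 g/cm³.

2.71 g/cm³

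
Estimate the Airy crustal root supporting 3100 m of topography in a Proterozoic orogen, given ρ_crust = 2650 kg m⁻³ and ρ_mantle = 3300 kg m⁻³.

12600 m

Equating mass per unit area of the two columns: the weight of the topography is balanced by the buoyancy of the root, ρ_c h = (ρ_m − ρ_c) r.
r = h · ρ_c / (ρ_m − ρ_c) = 3100 m × 2650 / (3300 − 2650) = 12600 m.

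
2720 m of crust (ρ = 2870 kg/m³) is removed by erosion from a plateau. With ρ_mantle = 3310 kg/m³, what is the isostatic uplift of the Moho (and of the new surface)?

2360 m

Unloading: uplift u = e ρ_c/ρ_m = 2720 m × 2870/3310 = 2360 m.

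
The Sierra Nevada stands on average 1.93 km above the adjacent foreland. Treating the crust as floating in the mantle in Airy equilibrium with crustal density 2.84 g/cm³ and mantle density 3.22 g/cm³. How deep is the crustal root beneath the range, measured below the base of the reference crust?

Balancing pressure at the compensation depth: the weight of the topography is balanced by the buoyancy of the root, ρ_c h = (ρ_m − ρ_c) r.
r = h · ρ_c / (ρ_m − ρ_c) = 1.93 km × 2.84 / (3.22 − 2.84) = 14.4 km.

14.4 km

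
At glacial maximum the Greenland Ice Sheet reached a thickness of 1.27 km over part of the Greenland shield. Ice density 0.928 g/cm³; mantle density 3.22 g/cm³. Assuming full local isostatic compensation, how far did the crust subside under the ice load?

0.366 km

Balancing pressure at the compensation depth: the ice load ρ_ice t is balanced by mantle displaced below, ρ_m s.
s = t ρ_ice / ρ_m = 1.27 km × 0.928/3.22 = 0.366 km.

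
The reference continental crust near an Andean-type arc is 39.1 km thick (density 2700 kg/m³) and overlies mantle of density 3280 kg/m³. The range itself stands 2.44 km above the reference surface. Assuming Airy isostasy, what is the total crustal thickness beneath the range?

Root depth r = h ρ_c / (ρ_m − ρ_c) = 2.44 km × 2700 / 580 = 11.36 km.
Total thickness = T + h + r = 39.1 km + 2.44 km + 11.36 km = 52.9 km.

52.9 km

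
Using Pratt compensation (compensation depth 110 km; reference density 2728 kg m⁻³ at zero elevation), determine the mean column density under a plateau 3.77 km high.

2640 kg m⁻³

Pratt balance: ρ_ref D = ρ (D + h).
ρ = ρ_ref D/(D + h) = 2728 × 110 km/(110 km + 3.77 km) = 2640 kg m⁻³.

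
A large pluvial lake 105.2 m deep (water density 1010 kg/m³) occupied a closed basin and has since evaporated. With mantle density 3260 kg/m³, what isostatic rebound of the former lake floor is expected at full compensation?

u = d ρ_w/ρ_m = 105.2 m × 1010/3260 = 32.6 m.

32.6 m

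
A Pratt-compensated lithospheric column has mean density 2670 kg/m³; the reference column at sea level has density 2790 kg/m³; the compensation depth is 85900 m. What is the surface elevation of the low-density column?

ρ_ref D = ρ (D + h) → h = D (ρ_ref − ρ)/ρ.
h = 85900 m × (2790 − 2670)/2670 = 3860 m.

3860 m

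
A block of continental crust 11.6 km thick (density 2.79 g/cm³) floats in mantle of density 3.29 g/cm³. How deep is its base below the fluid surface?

9.84 km

Draft d = t ρ_obj/ρ_fluid = 11.6 km × 2.79/3.29 = 9.84 km.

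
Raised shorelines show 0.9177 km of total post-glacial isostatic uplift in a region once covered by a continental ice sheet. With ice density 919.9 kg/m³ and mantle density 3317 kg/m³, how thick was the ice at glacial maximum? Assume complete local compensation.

3.31 km

u = t ρ_ice/ρ_m → t = u ρ_m/ρ_ice = 0.9177 km × 3317/919.9 = 3.31 km.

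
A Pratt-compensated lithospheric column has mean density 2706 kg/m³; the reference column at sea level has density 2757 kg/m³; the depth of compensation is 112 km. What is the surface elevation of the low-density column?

ρ_ref D = ρ (D + h) → h = D (ρ_ref − ρ)/ρ.
h = 112 km × (2757 − 2706)/2706 = 2.11 km.

2.11 km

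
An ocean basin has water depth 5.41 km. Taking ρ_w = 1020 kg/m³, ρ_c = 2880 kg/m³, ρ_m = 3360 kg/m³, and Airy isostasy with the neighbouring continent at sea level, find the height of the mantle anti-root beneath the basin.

Balancing pressure at the compensation depth: replacing crust with seawater at the top is compensated by replacing crust with mantle at the base: d (ρ_c − ρ_w) = a (ρ_m − ρ_c).
a = d (ρ_c − ρ_w)/(ρ_m − ρ_c) = 5.41 km × 1860/480 = 21 km.

21 km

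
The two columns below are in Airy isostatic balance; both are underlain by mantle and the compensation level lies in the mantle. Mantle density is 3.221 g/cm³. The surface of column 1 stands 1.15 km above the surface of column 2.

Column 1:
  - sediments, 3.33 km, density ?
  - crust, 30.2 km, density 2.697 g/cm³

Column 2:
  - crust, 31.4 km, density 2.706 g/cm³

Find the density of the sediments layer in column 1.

Take the compensation level at the base of the deeper column (depth z_c below the surface of column 1) and equate Σ ρ_i t_i down to z_c; mantle fills any gap and the z_c terms cancel.
Column 1: 3.33×ρ + 30.2×2.697 + (z_c − 33.53)×3.221
Column 2: 1.15×0 + 31.4×2.706 + (z_c − 1.15 − 31.4)×3.221
The z_c×3.221 term appears on both sides and cancels. Collect the known terms of each column as K = Σ(ρt)_known − 3.221 × (depth of known layers): K_1 = 81.4494 − 3.221×33.53 = −26.55073; K_2 = 84.9684 − 3.221×(1.15 + 31.4) = −19.87515.
Balance: K_1 + 3.33×ρ = K_2, so ρ = (K_2 − K_1)/3.33 = 6.67558/3.33 = 2 g/cm³.

2 g/cm³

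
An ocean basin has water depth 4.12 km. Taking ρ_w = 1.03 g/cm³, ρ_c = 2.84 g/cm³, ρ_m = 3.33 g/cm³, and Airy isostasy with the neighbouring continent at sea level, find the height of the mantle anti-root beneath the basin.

Isostatic balance requires: replacing crust with seawater at the top is compensated by replacing crust with mantle at the base: d (ρ_c − ρ_w) = a (ρ_m − ρ_c).
a = d (ρ_c − ρ_w)/(ρ_m − ρ_c) = 4.12 km × 1.81/0.49 = 15.2 km.

15.2 km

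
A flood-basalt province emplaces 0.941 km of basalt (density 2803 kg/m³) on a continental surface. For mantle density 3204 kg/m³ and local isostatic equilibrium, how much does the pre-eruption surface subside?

0.823 km

Subaerial loading: s = t ρ_load / ρ_m.
s = 0.941 km × 2803/3204 = 0.823 km.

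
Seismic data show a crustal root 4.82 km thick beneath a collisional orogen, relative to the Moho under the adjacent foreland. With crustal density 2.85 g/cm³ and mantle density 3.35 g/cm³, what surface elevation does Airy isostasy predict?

0.846 km

Equating mass per unit area of the two columns: ρ_c h = (ρ_m − ρ_c) r.
h = r (ρ_m − ρ_c) / ρ_c = 4.82 km × (3.35 − 2.85) / 2.85 = 0.846 km.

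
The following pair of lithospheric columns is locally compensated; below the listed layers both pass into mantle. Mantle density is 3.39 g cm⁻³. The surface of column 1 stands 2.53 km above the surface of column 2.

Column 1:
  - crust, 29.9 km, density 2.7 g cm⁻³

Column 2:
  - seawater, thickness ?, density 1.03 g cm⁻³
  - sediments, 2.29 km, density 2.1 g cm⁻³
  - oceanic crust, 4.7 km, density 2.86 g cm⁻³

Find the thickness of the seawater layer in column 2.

Take the compensation level at the base of the deeper column (depth z_c below the surface of column 1) and equate Σ ρ_i t_i down to z_c; mantle fills any gap and the z_c terms cancel.
Column 1: 29.9×2.7 + (z_c − 29.9)×3.39
Column 2: 2.53×0 + x×1.03 + 2.29×2.1 + 4.7×2.86 + (z_c − 2.53 − 6.99 − x)×3.39
The z_c×3.39 term appears on both sides and cancels. Collect the known terms of each column as K = Σ(ρt)_known − 3.39 × (depth of known layers): K_1 = 80.73 − 3.39×29.9 = −20.631; K_2 = 18.251 − 3.39×(2.53 + 6.99) = −14.0218.
Balance: K_1 = K_2 − x×(3.39 − 1.03), so x = (K_2 − K_1)/(3.39 − 1.03) = 6.6092/2.36 = 2.8 km.

2.8 km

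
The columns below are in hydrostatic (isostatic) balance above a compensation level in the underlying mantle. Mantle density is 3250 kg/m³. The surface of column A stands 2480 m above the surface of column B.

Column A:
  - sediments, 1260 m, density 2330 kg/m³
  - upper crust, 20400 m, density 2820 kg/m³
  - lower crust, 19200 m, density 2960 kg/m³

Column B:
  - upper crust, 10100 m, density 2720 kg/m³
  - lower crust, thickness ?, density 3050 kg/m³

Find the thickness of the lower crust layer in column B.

Take the compensation level at the base of the deeper column (depth z_c below the surface of column A) and equate Σ ρ_i t_i down to z_c; mantle fills any gap and the z_c terms cancel.
Column A: 1260×2330 + 20400×2820 + 19200×2960 + (z_c − 40860)×3250
Column B: 2480×0 + 10100×2720 + x×3050 + (z_c − 2480 − 10100 − x)×3250
The z_c×3250 term appears on both sides and cancels. Collect the known terms of each column as K = Σ(ρt)_known − 3250 × (depth of known layers): K_A = 117295800 − 3250×40860 = −15499200; K_B = 27472000 − 3250×(2480 + 10100) = −13413000.
Balance: K_A = K_B − x×(3250 − 3050), so x = (K_B − K_A)/(3250 − 3050) = 2086200/200 = 10400 m.

10400 m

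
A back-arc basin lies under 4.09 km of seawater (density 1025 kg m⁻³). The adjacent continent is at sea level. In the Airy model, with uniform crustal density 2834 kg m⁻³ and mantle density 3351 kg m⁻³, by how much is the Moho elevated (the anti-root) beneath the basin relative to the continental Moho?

14.3 km

Balancing pressure at the compensation depth: replacing crust with seawater at the top is compensated by replacing crust with mantle at the base: d (ρ_c − ρ_w) = a (ρ_m − ρ_c).
a = d (ρ_c − ρ_w)/(ρ_m − ρ_c) = 4.09 km × 1809/517 = 14.3 km.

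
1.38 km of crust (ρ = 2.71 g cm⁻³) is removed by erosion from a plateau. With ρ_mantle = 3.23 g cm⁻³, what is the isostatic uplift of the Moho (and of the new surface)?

Unloading: uplift u = e ρ_c/ρ_m = 1.38 km × 2.71/3.23 = 1.16 km.

1.16 km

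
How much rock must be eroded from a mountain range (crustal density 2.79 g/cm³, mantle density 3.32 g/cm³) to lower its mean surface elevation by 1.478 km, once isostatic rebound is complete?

Net drop Δ = e − u = e − e ρ_c/ρ_m = e (ρ_m − ρ_c)/ρ_m.
e = Δ ρ_m/(ρ_m − ρ_c) = 1.478 km × 3.32/0.53 = 9.26 km.

9.26 km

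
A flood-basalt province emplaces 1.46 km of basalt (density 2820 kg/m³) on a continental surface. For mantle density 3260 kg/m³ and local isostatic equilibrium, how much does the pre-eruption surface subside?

1.26 km

Subaerial loading: s = t ρ_load / ρ_m.
s = 1.46 km × 2820/3260 = 1.26 km.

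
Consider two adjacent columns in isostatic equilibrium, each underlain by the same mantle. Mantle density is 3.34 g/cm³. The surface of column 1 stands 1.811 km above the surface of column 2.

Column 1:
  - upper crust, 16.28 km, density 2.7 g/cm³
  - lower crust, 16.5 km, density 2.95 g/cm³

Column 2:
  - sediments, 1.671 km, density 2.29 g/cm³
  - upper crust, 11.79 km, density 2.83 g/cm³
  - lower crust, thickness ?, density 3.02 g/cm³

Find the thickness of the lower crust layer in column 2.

Take the compensation level at the base of the deeper column (depth z_c below the surface of column 1) and equate Σ ρ_i t_i down to z_c; mantle fills any gap and the z_c terms cancel.
Column 1: 16.28×2.7 + 16.5×2.95 + (z_c − 32.78)×3.34
Column 2: 1.811×0 + 1.671×2.29 + 11.79×2.83 + x×3.02 + (z_c − 1.811 − 13.461 − x)×3.34
The z_c×3.34 term appears on both sides and cancels. Collect the known terms of each column as K = Σ(ρt)_known − 3.34 × (depth of known layers): K_1 = 92.631 − 3.34×32.78 = −16.8542; K_2 = 37.19229 − 3.34×(1.811 + 13.461) = −13.81619.
Balance: K_1 = K_2 − x×(3.34 − 3.02), so x = (K_2 − K_1)/(3.34 − 3.02) = 3.03801/0.32 = 9.49 km.

9.49 km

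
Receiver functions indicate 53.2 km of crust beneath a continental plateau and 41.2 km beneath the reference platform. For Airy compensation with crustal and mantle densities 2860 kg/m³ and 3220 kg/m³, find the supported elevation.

Excess crust Δ = 53.2 km − 41.2 km = 12 km, split between elevation h and root r with h + r = Δ.
Airy balance ρ_c h = (ρ_m − ρ_c) r gives r = h ρ_c/(ρ_m − ρ_c), so h (1 + ρ_c/(ρ_m − ρ_c)) = Δ, i.e. h = Δ (ρ_m − ρ_c)/ρ_m.
h = 12 km × 360/3220 = 1.34 km.

1.34 km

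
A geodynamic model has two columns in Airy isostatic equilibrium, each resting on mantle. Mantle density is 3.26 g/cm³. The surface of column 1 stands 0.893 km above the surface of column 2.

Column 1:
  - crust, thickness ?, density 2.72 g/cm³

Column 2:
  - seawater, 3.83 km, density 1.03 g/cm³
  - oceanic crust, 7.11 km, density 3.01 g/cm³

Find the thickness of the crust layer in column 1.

Take the compensation level at the base of the deeper column (depth z_c below the surface of column 1) and equate Σ ρ_i t_i down to z_c; mantle fills any gap and the z_c terms cancel.
Column 1: x×2.72 + (z_c − 0 − x)×3.26
Column 2: 0.893×0 + 3.83×1.03 + 7.11×3.01 + (z_c − 0.893 − 10.94)×3.26
The z_c×3.26 term appears on both sides and cancels. Collect the known terms of each column as K = Σ(ρt)_known − 3.26 × (depth of known layers): K_1 = 0 − 3.26×0 = 0; K_2 = 25.346 − 3.26×(0.893 + 10.94) = −13.22958.
Balance: K_1 − x×(3.26 − 2.72) = K_2, so x = (K_1 − K_2)/(3.26 − 2.72) = 13.2296/0.54 = 24.5 km.

24.5 km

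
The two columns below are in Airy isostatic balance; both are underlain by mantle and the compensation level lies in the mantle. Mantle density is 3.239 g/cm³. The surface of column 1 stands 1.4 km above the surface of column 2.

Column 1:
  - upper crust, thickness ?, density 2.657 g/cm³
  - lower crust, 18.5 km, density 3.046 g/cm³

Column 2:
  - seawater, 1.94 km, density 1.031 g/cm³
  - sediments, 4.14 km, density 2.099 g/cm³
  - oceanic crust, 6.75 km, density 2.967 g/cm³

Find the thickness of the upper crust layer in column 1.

Take the compensation level at the base of the deeper column (depth z_c below the surface of column 1) and equate Σ ρ_i t_i down to z_c; mantle fills any gap and the z_c terms cancel.
Column 1: x×2.657 + 18.5×3.046 + (z_c − 18.5 − x)×3.239
Column 2: 1.4×0 + 1.94×1.031 + 4.14×2.099 + 6.75×2.967 + (z_c − 1.4 − 12.83)×3.239
The z_c×3.239 term appears on both sides and cancels. Collect the known terms of each column as K = Σ(ρt)_known − 3.239 × (depth of known layers): K_1 = 56.351 − 3.239×18.5 = −3.5705; K_2 = 30.71725 − 3.239×(1.4 + 12.83) = −15.37372.
Balance: K_1 − x×(3.239 − 2.657) = K_2, so x = (K_1 − K_2)/(3.239 − 2.657) = 11.8032/0.582 = 20.3 km.

20.3 km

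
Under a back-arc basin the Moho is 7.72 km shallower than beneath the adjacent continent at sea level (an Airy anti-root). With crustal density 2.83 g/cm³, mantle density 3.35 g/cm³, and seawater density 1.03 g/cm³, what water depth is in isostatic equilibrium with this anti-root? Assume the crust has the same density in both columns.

2.23 km

Replacing a thickness d of crust by seawater at the top must be balanced by replacing crust with mantle at the base: d (ρ_c − ρ_w) = a (ρ_m − ρ_c).
d = a (ρ_m − ρ_c)/(ρ_c − ρ_w) = 7.72 km × 0.52/1.8 = 2.23 km.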